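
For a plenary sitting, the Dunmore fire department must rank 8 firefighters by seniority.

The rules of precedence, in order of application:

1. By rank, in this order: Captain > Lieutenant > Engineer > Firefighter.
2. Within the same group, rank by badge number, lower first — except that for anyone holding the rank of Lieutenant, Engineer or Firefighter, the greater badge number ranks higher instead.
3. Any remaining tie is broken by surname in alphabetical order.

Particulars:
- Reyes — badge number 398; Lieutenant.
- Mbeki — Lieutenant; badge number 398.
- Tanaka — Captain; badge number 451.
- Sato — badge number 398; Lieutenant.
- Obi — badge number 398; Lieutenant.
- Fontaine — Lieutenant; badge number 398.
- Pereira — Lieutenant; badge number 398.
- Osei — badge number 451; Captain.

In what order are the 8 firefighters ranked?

By rank: Osei and Tanaka (Captain); then Fontaine, Mbeki, Obi, Pereira, Reyes and Sato (Lieutenant).
Osei and Tanaka both have badge number 451, so the next rule applies.
Among Osei and Tanaka, alphabetically by surname: Osei before Tanaka.
Fontaine, Mbeki, Obi, Pereira, Reyes and Sato all have badge number 398, so the next rule applies.
Among Fontaine, Mbeki, Obi, Pereira, Reyes and Sato, alphabetically by surname: Fontaine before Mbeki before Obi before Pereira before Reyes before Sato.
Full order: Osei, Tanaka, Fontaine, Mbeki, Obi, Pereira, Reyes, Sato.

Osei, Tanaka, Fontaine, Mbeki, Obi, Pereira, Reyes, Sato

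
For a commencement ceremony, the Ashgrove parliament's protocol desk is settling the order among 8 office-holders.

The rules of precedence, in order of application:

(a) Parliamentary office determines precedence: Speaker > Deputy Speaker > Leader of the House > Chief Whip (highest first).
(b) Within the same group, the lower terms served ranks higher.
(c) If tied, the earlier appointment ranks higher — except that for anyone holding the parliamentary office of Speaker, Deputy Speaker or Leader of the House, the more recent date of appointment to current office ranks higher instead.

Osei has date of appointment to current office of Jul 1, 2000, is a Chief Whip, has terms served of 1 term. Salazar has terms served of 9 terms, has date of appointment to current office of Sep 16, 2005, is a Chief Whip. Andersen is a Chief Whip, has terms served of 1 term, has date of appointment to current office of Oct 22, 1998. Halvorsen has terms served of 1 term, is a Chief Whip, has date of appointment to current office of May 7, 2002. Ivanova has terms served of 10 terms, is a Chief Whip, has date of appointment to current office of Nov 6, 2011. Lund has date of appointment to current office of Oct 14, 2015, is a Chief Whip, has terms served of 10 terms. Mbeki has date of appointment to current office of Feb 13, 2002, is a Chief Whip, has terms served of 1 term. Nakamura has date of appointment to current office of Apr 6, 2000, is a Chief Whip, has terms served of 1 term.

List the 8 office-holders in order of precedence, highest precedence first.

Andersen, Nakamura, Osei, Mbeki, Halvorsen, Salazar, Ivanova, Lund

By parliamentary office: Andersen, Nakamura, Osei, Mbeki, Halvorsen, Salazar, Ivanova and Lund (Chief Whip).
Among Andersen, Nakamura, Osei, Mbeki, Halvorsen, Salazar, Ivanova and Lund, by terms served (lower first): Andersen, Nakamura, Osei, Mbeki and Halvorsen (1 term) before Salazar (9 terms) before Ivanova and Lund (10 terms).
Among Andersen, Nakamura, Osei, Mbeki and Halvorsen, by date of appointment to current office (earlier first): Andersen (Oct 22, 1998) before Nakamura (Apr 6, 2000) before Osei (Jul 1, 2000) before Mbeki (Feb 13, 2002) before Halvorsen (May 7, 2002).
Among Ivanova and Lund, by date of appointment to current office (earlier first): Ivanova (Nov 6, 2011) before Lund (Oct 14, 2015).
Full order: Andersen, Nakamura, Osei, Mbeki, Halvorsen, Salazar, Ivanova, Lund.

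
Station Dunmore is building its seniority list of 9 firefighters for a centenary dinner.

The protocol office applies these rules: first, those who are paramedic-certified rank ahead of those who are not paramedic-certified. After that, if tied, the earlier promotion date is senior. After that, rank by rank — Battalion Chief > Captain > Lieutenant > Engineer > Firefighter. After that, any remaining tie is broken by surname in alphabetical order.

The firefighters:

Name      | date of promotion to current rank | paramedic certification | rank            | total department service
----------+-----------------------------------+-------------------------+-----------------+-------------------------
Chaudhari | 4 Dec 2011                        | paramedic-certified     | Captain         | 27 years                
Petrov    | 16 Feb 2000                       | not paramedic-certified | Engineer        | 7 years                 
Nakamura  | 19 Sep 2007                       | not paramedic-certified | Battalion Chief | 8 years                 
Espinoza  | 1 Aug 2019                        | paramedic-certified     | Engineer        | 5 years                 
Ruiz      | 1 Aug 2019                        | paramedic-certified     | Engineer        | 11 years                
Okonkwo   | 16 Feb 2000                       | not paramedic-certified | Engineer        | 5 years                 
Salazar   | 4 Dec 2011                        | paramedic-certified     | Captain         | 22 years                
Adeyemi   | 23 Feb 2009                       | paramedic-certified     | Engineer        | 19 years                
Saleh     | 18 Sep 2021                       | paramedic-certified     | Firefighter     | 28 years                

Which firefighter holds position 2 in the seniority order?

Chaudhari

By the first rule: Adeyemi, Chaudhari, Salazar, Espinoza, Ruiz and Saleh (each paramedic-certified); then Okonkwo, Petrov and Nakamura (each not paramedic-certified).
Among Adeyemi, Chaudhari, Salazar, Espinoza, Ruiz and Saleh, by date of promotion to current rank (earlier first): Adeyemi (23 Feb 2009) before Chaudhari and Salazar (4 Dec 2011) before Espinoza and Ruiz (1 Aug 2019) before Saleh (18 Sep 2021).
Chaudhari and Salazar are each Captain, so the next rule applies.
Among Chaudhari and Salazar, alphabetically by surname: Chaudhari before Salazar.
Espinoza and Ruiz are each Engineer, so the next rule applies.
Among Espinoza and Ruiz, alphabetically by surname: Espinoza before Ruiz.
Among Okonkwo, Petrov and Nakamura, by date of promotion to current rank (earlier first): Okonkwo and Petrov (16 Feb 2000) before Nakamura (19 Sep 2007).
Okonkwo and Petrov are each Engineer, so the next rule applies.
Among Okonkwo and Petrov, alphabetically by surname: Okonkwo before Petrov.
Order: Adeyemi, Chaudhari, Salazar, Espinoza, Ruiz, Saleh, Okonkwo, Petrov, Nakamura.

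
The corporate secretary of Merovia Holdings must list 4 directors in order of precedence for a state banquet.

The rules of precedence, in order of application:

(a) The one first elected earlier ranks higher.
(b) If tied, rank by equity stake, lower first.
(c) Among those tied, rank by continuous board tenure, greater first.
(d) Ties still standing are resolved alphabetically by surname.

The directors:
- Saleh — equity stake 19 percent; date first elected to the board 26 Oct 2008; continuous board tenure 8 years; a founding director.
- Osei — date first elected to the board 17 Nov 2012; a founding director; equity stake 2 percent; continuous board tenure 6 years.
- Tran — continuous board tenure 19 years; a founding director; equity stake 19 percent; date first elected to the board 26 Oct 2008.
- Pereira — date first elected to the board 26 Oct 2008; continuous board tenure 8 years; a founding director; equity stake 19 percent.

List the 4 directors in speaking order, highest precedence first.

By date first elected to the board (earlier first): Tran, Pereira and Saleh (each 26 Oct 2008); then Osei (17 Nov 2012).
Tran, Pereira and Saleh all have equity stake 19 percent, so the next rule applies.
Among Tran, Pereira and Saleh, by continuous board tenure (higher first): Tran (19 years) before Pereira and Saleh (8 years).
Among Pereira and Saleh, alphabetically by surname: Pereira before Saleh.
Full order: Tran, Pereira, Saleh, Osei.

Tran, Pereira, Saleh, Osei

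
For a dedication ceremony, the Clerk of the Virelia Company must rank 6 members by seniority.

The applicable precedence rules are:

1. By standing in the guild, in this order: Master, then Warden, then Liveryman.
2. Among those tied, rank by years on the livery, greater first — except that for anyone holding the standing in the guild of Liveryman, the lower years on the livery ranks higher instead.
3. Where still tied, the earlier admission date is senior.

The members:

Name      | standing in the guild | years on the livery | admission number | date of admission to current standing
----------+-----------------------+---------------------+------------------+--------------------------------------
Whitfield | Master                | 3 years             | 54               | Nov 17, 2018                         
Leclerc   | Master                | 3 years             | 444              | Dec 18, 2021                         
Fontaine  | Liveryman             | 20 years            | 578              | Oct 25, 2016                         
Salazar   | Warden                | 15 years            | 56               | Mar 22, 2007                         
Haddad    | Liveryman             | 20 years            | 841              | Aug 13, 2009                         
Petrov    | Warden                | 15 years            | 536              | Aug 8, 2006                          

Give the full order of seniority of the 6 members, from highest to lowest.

Whitfield, Leclerc, Petrov, Salazar, Haddad, Fontaine

By standing in the guild: Whitfield and Leclerc (Master); then Petrov and Salazar (Warden); then Haddad and Fontaine (Liveryman).
Whitfield and Leclerc both have years on the livery 3 years, so the next rule applies.
Among Whitfield and Leclerc, by date of admission to current standing (earlier first): Whitfield (Nov 17, 2018) before Leclerc (Dec 18, 2021).
Petrov and Salazar both have years on the livery 15 years, so the next rule applies.
Among Petrov and Salazar, by date of admission to current standing (earlier first): Petrov (Aug 8, 2006) before Salazar (Mar 22, 2007).
Haddad and Fontaine both have years on the livery 20 years, so the next rule applies.
Among Haddad and Fontaine, by date of admission to current standing (earlier first): Haddad (Aug 13, 2009) before Fontaine (Oct 25, 2016).
Full order: Whitfield, Leclerc, Petrov, Salazar, Haddad, Fontaine.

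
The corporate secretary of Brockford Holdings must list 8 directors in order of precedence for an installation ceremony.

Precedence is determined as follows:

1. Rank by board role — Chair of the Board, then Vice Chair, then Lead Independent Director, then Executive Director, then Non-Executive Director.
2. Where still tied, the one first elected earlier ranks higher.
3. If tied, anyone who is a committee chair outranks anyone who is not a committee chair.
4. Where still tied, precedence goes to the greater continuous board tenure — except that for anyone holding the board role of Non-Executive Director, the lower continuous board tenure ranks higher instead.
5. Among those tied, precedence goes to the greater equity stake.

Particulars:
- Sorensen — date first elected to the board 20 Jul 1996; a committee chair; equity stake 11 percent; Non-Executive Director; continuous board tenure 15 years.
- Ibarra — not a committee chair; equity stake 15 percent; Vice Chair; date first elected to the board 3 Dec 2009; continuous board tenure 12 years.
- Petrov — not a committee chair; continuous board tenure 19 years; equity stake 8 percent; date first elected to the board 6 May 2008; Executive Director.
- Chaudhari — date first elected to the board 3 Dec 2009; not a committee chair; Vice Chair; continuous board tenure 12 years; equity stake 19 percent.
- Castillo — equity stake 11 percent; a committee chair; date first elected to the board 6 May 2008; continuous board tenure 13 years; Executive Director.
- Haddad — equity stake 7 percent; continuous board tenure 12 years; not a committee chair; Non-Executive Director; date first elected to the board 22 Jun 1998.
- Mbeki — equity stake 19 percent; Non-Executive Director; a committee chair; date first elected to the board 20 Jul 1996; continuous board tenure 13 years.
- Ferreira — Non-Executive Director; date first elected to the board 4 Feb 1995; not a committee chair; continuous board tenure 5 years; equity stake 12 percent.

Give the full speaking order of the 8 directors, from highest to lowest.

By board role: Chaudhari and Ibarra (Vice Chair); then Castillo and Petrov (Executive Director); then Ferreira, Mbeki, Sorensen and Haddad (Non-Executive Director).
Chaudhari and Ibarra both have date first elected to the board 3 Dec 2009, so the next rule applies.
Chaudhari and Ibarra are each not a committee chair, so the next rule applies.
Chaudhari and Ibarra both have continuous board tenure 12 years, so the next rule applies.
Among Chaudhari and Ibarra, by equity stake (higher first): Chaudhari (19 percent) before Ibarra (15 percent).
Castillo and Petrov both have date first elected to the board 6 May 2008, so the next rule applies.
Among Castillo and Petrov, a committee chair before not a committee chair: Castillo (a committee chair) before Petrov (not a committee chair).
Among Ferreira, Mbeki, Sorensen and Haddad, by date first elected to the board (earlier first): Ferreira (4 Feb 1995) before Mbeki and Sorensen (20 Jul 1996) before Haddad (22 Jun 1998).
Mbeki and Sorensen are each a committee chair, so the next rule applies.
Among Mbeki and Sorensen, by continuous board tenure (lower first) (reversed rule for this group): Mbeki (13 years) before Sorensen (15 years).
Full order: Chaudhari, Ibarra, Castillo, Petrov, Ferreira, Mbeki, Sorensen, Haddad.

Chaudhari, Ibarra, Castillo, Petrov, Ferreira, Mbeki, Sorensen, Haddad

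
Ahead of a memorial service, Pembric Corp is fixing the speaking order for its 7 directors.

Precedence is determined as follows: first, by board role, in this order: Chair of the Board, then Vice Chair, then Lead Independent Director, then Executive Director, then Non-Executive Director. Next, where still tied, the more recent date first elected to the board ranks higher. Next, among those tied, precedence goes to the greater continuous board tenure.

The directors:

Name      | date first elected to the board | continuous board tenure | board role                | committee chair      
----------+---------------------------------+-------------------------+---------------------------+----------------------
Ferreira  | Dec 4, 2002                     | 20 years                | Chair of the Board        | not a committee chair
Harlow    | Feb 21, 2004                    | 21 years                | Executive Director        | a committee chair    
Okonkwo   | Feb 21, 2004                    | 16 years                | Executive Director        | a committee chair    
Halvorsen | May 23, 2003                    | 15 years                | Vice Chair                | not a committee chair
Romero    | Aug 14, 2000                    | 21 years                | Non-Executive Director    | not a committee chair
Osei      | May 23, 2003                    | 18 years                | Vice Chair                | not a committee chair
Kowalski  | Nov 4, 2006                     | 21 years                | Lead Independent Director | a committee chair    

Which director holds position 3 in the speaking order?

Halvorsen

By board role: Ferreira (Chair of the Board); then Osei and Halvorsen (Vice Chair); then Kowalski (Lead Independent Director); then Harlow and Okonkwo (Executive Director); then Romero (Non-Executive Director).
Osei and Halvorsen both have date first elected to the board May 23, 2003, so the next rule applies.
Among Osei and Halvorsen, by continuous board tenure (higher first): Osei (18 years) before Halvorsen (15 years).
Harlow and Okonkwo both have date first elected to the board Feb 21, 2004, so the next rule applies.
Among Harlow and Okonkwo, by continuous board tenure (higher first): Harlow (21 years) before Okonkwo (16 years).
Order: Ferreira, Osei, Halvorsen, Kowalski, Harlow, Okonkwo, Romero.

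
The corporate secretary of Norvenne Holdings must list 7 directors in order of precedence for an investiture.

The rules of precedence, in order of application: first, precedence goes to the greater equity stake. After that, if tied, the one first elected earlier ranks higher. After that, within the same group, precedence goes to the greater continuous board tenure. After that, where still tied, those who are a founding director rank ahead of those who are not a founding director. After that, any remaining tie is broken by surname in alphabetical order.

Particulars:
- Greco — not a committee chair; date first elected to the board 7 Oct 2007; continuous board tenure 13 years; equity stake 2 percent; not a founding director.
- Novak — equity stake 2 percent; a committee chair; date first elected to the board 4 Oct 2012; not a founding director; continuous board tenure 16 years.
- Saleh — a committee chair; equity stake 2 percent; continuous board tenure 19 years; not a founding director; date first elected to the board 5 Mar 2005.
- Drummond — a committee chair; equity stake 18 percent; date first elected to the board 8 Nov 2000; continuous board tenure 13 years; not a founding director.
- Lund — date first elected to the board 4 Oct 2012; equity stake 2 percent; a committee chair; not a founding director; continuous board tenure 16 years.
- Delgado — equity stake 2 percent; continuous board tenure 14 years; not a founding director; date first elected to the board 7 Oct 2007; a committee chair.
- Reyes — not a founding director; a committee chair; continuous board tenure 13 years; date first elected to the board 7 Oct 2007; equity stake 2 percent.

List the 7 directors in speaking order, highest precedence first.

By equity stake (higher first): Drummond (18 percent); then Saleh, Delgado, Greco, Reyes, Lund and Novak (each 2 percent).
Among Saleh, Delgado, Greco, Reyes, Lund and Novak, by date first elected to the board (earlier first): Saleh (5 Mar 2005) before Delgado, Greco and Reyes (7 Oct 2007) before Lund and Novak (4 Oct 2012).
Among Delgado, Greco and Reyes, by continuous board tenure (higher first): Delgado (14 years) before Greco and Reyes (13 years).
Greco and Reyes are each not a founding director, so the next rule applies.
Among Greco and Reyes, alphabetically by surname: Greco before Reyes.
Lund and Novak both have continuous board tenure 16 years, so the next rule applies.
Lund and Novak are each not a founding director, so the next rule applies.
Among Lund and Novak, alphabetically by surname: Lund before Novak.
Full order: Drummond, Saleh, Delgado, Greco, Reyes, Lund, Novak.

Drummond, Saleh, Delgado, Greco, Reyes, Lund, Novak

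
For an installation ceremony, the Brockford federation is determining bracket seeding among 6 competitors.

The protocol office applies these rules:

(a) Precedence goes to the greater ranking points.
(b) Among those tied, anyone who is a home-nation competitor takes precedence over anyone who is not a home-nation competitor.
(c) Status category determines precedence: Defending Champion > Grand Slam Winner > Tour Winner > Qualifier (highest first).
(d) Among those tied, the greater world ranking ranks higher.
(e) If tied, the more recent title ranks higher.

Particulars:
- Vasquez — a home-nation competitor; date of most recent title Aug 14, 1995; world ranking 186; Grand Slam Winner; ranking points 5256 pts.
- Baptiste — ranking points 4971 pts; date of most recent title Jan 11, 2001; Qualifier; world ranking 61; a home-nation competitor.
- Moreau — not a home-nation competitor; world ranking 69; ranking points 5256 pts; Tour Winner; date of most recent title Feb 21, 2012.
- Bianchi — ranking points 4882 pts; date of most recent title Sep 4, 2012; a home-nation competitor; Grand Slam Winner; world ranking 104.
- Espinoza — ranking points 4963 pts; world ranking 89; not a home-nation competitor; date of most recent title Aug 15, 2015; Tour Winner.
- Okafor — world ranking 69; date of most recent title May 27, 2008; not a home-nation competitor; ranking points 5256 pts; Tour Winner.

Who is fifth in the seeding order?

Espinoza

By ranking points (higher first): Vasquez, Moreau and Okafor (each 5256 pts); then Baptiste (4971 pts); then Espinoza (4963 pts); then Bianchi (4882 pts).
Among Vasquez, Moreau and Okafor, a home-nation competitor before not a home-nation competitor: Vasquez (a home-nation competitor) before Moreau and Okafor (not a home-nation competitor).
Moreau and Okafor are each Tour Winner, so the next rule applies.
Moreau and Okafor both have world ranking 69, so the next rule applies.
Among Moreau and Okafor, by date of most recent title (later first): Moreau (Feb 21, 2012) before Okafor (May 27, 2008).
Order: Vasquez, Moreau, Okafor, Baptiste, Espinoza, Bianchi.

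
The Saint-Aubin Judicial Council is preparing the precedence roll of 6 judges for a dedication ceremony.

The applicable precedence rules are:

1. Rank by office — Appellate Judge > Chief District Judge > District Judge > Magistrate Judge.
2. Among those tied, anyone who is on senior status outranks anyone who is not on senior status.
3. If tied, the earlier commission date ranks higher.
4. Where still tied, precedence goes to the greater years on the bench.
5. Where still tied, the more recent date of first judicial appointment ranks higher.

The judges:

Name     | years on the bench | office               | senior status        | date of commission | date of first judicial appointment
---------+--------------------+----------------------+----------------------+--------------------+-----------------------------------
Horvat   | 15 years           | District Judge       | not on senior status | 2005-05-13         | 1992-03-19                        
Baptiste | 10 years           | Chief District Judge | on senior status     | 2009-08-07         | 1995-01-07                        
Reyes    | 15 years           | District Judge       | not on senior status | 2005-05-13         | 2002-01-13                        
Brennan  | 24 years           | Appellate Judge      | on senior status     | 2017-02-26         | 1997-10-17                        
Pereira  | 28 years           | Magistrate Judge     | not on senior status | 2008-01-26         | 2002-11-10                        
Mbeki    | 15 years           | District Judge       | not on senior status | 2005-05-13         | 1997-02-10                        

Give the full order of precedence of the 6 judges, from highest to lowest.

By office: Brennan (Appellate Judge); then Baptiste (Chief District Judge); then Reyes, Mbeki and Horvat (District Judge); then Pereira (Magistrate Judge).
Reyes, Mbeki and Horvat are each not on senior status, so the next rule applies.
Reyes, Mbeki and Horvat all have date of commission 2005-05-13, so the next rule applies.
Reyes, Mbeki and Horvat all have years on the bench 15 years, so the next rule applies.
Among Reyes, Mbeki and Horvat, by date of first judicial appointment (later first): Reyes (2002-01-13) before Mbeki (1997-02-10) before Horvat (1992-03-19).
Full order: Brennan, Baptiste, Reyes, Mbeki, Horvat, Pereira.

Brennan, Baptiste, Reyes, Mbeki, Horvat, Pereira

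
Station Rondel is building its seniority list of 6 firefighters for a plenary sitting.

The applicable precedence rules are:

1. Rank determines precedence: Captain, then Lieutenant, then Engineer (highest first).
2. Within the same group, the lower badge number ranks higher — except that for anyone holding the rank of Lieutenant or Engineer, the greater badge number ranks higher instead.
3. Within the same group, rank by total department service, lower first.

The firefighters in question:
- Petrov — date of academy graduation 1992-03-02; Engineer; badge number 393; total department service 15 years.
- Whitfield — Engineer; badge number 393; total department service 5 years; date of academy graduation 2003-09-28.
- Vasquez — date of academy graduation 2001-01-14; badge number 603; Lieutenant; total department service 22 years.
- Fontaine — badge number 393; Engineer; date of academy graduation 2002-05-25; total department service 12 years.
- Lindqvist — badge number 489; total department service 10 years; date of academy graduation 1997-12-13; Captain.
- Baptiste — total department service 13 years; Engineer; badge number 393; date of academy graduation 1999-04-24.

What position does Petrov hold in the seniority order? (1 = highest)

6

By rank: Lindqvist (Captain); then Vasquez (Lieutenant); then Whitfield, Fontaine, Baptiste and Petrov (Engineer).
Whitfield, Fontaine, Baptiste and Petrov all have badge number 393, so the next rule applies.
Among Whitfield, Fontaine, Baptiste and Petrov, by total department service (lower first): Whitfield (5 years) before Fontaine (12 years) before Baptiste (13 years) before Petrov (15 years).
Order: Lindqvist, Vasquez, Whitfield, Fontaine, Baptiste, Petrov. So position 6.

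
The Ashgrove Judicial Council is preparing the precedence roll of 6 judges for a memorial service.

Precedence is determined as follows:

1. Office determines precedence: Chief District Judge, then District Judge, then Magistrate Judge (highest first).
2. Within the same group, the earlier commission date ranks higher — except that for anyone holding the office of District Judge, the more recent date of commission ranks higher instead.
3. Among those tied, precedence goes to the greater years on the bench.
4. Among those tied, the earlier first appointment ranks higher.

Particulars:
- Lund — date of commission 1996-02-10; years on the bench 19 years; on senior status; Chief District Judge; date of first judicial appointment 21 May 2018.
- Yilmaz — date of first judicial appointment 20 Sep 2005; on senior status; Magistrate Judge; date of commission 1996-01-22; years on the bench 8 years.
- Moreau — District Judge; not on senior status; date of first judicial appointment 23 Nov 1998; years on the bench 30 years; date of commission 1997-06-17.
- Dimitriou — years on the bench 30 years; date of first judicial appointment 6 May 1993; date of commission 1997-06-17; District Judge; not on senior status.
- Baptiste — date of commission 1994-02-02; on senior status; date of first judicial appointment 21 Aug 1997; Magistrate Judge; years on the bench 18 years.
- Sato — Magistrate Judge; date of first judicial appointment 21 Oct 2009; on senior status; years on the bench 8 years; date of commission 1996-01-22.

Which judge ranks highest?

Lund

By office: Lund (Chief District Judge); then Dimitriou and Moreau (District Judge); then Baptiste, Yilmaz and Sato (Magistrate Judge).
Dimitriou and Moreau both have date of commission 1997-06-17, so the next rule applies.
Dimitriou and Moreau both have years on the bench 30 years, so the next rule applies.
Among Dimitriou and Moreau, by date of first judicial appointment (earlier first): Dimitriou (6 May 1993) before Moreau (23 Nov 1998).
Among Baptiste, Yilmaz and Sato, by date of commission (earlier first): Baptiste (1994-02-02) before Yilmaz and Sato (1996-01-22).
Yilmaz and Sato both have years on the bench 8 years, so the next rule applies.
Among Yilmaz and Sato, by date of first judicial appointment (earlier first): Yilmaz (20 Sep 2005) before Sato (21 Oct 2009).
Order: Lund, Dimitriou, Moreau, Baptiste, Yilmaz, Sato.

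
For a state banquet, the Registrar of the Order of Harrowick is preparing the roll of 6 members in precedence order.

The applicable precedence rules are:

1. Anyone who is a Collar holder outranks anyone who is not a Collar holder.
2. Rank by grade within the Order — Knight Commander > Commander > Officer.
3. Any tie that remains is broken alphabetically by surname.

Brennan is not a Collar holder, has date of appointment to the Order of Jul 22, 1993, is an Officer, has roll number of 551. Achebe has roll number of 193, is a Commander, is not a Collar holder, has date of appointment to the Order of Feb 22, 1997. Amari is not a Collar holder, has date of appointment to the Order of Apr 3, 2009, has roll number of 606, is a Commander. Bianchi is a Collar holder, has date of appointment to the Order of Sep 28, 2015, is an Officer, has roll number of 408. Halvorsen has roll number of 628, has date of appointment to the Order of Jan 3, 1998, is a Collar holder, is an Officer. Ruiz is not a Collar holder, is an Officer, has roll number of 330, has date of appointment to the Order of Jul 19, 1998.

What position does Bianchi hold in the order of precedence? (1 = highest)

By the first rule: Bianchi and Halvorsen (both a Collar holder); then Achebe, Amari, Brennan and Ruiz (each not a Collar holder).
Bianchi and Halvorsen are each Officer, so the next rule applies.
Among Bianchi and Halvorsen, alphabetically by surname: Bianchi before Halvorsen.
Among Achebe, Amari, Brennan and Ruiz, by grade within the Order: Achebe and Amari (Commander) before Brennan and Ruiz (Officer).
Among Achebe and Amari, alphabetically by surname: Achebe before Amari.
Among Brennan and Ruiz, alphabetically by surname: Brennan before Ruiz.
Order: Bianchi, Halvorsen, Achebe, Amari, Brennan, Ruiz. So position 1.

1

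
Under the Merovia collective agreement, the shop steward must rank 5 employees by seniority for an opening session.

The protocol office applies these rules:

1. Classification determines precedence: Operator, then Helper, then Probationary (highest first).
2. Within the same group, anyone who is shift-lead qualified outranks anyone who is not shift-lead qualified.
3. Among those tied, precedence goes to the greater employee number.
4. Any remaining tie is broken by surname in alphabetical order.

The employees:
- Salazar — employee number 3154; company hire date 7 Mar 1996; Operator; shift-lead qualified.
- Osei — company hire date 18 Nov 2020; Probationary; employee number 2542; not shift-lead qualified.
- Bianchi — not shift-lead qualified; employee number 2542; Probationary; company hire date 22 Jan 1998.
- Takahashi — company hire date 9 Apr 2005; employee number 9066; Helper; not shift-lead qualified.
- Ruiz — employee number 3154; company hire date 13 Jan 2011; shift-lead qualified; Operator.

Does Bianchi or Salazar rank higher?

By classification: Ruiz and Salazar (Operator); then Takahashi (Helper); then Bianchi and Osei (Probationary).
Ruiz and Salazar are each shift-lead qualified, so the next rule applies.
Ruiz and Salazar both have employee number 3154, so the next rule applies.
Among Ruiz and Salazar, alphabetically by surname: Ruiz before Salazar.
Bianchi and Osei are each not shift-lead qualified, so the next rule applies.
Bianchi and Osei both have employee number 2542, so the next rule applies.
Among Bianchi and Osei, alphabetically by surname: Bianchi before Osei.
So Salazar takes precedence.

Salazar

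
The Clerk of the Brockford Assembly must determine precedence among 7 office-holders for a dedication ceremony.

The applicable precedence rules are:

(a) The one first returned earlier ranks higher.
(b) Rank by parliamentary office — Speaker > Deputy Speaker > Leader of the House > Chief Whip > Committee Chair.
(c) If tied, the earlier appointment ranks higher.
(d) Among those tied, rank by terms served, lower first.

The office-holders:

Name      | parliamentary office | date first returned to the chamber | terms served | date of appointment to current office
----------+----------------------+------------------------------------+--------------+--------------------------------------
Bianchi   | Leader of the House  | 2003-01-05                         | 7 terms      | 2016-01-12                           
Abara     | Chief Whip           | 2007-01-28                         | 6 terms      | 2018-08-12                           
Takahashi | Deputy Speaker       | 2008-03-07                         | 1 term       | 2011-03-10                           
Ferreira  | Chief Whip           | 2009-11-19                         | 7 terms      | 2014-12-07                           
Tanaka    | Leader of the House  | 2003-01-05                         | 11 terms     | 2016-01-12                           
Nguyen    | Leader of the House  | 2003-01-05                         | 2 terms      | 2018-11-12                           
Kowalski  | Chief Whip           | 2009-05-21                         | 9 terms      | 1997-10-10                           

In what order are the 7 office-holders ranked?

By date first returned to the chamber (earlier first): Bianchi, Tanaka and Nguyen (each 2003-01-05); then Abara (2007-01-28); then Takahashi (2008-03-07); then Kowalski (2009-05-21); then Ferreira (2009-11-19).
Bianchi, Tanaka and Nguyen are each Leader of the House, so the next rule applies.
Among Bianchi, Tanaka and Nguyen, by date of appointment to current office (earlier first): Bianchi and Tanaka (2016-01-12) before Nguyen (2018-11-12).
Among Bianchi and Tanaka, by terms served (lower first): Bianchi (7 terms) before Tanaka (11 terms).
Full order: Bianchi, Tanaka, Nguyen, Abara, Takahashi, Kowalski, Ferreira.

Bianchi, Tanaka, Nguyen, Abara, Takahashi, Kowalski, Ferreira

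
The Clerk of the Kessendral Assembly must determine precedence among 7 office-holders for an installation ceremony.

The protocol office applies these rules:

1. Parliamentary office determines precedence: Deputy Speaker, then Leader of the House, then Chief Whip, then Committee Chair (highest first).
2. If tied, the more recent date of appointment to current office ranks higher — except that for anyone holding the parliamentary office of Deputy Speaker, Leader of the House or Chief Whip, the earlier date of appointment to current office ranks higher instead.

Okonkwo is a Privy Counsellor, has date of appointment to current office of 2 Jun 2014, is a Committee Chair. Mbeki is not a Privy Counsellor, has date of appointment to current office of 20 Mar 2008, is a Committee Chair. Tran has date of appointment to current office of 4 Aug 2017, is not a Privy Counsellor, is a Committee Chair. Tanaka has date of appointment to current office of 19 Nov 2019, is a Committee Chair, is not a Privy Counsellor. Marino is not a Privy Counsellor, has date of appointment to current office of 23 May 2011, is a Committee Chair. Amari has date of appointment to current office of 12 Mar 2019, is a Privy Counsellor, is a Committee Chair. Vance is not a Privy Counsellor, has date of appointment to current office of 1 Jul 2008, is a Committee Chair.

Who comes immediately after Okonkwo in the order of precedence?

By parliamentary office: Tanaka, Amari, Tran, Okonkwo, Marino, Vance and Mbeki (Committee Chair).
Among Tanaka, Amari, Tran, Okonkwo, Marino, Vance and Mbeki, by date of appointment to current office (later first): Tanaka (19 Nov 2019) before Amari (12 Mar 2019) before Tran (4 Aug 2017) before Okonkwo (2 Jun 2014) before Marino (23 May 2011) before Vance (1 Jul 2008) before Mbeki (20 Mar 2008).
Order: Tanaka, Amari, Tran, Okonkwo, Marino, Vance, Mbeki.

Marino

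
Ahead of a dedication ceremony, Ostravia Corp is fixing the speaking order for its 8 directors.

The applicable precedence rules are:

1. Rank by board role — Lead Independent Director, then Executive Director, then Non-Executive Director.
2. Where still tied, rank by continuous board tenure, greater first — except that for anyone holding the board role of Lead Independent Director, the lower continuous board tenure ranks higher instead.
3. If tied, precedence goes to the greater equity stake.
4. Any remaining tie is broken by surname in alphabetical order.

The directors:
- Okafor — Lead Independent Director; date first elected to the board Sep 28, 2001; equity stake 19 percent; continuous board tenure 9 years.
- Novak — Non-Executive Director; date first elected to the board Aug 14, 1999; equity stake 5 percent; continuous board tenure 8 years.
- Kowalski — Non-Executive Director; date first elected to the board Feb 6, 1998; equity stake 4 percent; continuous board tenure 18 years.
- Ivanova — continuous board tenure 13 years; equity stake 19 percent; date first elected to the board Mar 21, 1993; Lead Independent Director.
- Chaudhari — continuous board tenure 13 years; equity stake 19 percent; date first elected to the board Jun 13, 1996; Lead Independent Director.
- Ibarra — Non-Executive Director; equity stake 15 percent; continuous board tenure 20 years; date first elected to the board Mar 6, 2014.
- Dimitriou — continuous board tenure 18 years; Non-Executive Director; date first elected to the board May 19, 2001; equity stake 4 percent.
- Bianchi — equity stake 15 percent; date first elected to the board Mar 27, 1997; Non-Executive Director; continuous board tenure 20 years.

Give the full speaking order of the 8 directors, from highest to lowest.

By board role: Okafor, Chaudhari and Ivanova (Lead Independent Director); then Bianchi, Ibarra, Dimitriou, Kowalski and Novak (Non-Executive Director).
Among Okafor, Chaudhari and Ivanova, by continuous board tenure (lower first) (reversed rule for this group): Okafor (9 years) before Chaudhari and Ivanova (13 years).
Chaudhari and Ivanova both have equity stake 19 percent, so the next rule applies.
Among Chaudhari and Ivanova, alphabetically by surname: Chaudhari before Ivanova.
Among Bianchi, Ibarra, Dimitriou, Kowalski and Novak, by continuous board tenure (higher first): Bianchi and Ibarra (20 years) before Dimitriou and Kowalski (18 years) before Novak (8 years).
Bianchi and Ibarra both have equity stake 15 percent, so the next rule applies.
Among Bianchi and Ibarra, alphabetically by surname: Bianchi before Ibarra.
Dimitriou and Kowalski both have equity stake 4 percent, so the next rule applies.
Among Dimitriou and Kowalski, alphabetically by surname: Dimitriou before Kowalski.
Full order: Okafor, Chaudhari, Ivanova, Bianchi, Ibarra, Dimitriou, Kowalski, Novak.

Okafor, Chaudhari, Ivanova, Bianchi, Ibarra, Dimitriou, Kowalski, Novak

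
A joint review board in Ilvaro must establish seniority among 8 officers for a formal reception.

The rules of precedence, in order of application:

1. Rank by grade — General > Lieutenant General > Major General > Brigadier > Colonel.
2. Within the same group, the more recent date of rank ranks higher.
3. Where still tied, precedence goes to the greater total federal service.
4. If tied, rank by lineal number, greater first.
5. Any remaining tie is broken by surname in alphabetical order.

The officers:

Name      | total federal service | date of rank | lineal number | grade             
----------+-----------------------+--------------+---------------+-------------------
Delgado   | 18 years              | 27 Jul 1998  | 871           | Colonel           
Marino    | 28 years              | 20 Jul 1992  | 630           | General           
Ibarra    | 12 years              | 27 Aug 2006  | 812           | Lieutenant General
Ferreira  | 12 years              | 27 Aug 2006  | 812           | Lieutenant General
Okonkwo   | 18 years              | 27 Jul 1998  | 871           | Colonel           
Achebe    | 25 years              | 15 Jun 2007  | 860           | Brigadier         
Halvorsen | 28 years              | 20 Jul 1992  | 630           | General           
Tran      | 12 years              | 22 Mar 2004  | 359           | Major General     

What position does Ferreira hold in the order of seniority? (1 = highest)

3

By grade: Halvorsen and Marino (General); then Ferreira and Ibarra (Lieutenant General); then Tran (Major General); then Achebe (Brigadier); then Delgado and Okonkwo (Colonel).
Halvorsen and Marino both have date of rank 20 Jul 1992, so the next rule applies.
Halvorsen and Marino both have total federal service 28 years, so the next rule applies.
Halvorsen and Marino both have lineal number 630, so the next rule applies.
Among Halvorsen and Marino, alphabetically by surname: Halvorsen before Marino.
Ferreira and Ibarra both have date of rank 27 Aug 2006, so the next rule applies.
Ferreira and Ibarra both have total federal service 12 years, so the next rule applies.
Ferreira and Ibarra both have lineal number 812, so the next rule applies.
Among Ferreira and Ibarra, alphabetically by surname: Ferreira before Ibarra.
Delgado and Okonkwo both have date of rank 27 Jul 1998, so the next rule applies.
Delgado and Okonkwo both have total federal service 18 years, so the next rule applies.
Delgado and Okonkwo both have lineal number 871, so the next rule applies.
Among Delgado and Okonkwo, alphabetically by surname: Delgado before Okonkwo.
Order: Halvorsen, Marino, Ferreira, Ibarra, Tran, Achebe, Delgado, Okonkwo. So position 3.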